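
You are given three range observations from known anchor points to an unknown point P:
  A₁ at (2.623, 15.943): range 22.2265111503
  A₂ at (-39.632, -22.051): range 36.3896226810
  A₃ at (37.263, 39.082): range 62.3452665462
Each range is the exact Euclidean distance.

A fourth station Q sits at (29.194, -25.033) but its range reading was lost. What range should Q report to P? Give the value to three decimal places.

eq1: (x − 2.623)² + (y − 15.943)² = 22.2265111503²
eq2: (x + 39.632)² + (y + 22.051)² = 36.3896226810²
eq3: (x − 37.263)² + (y − 39.082)² = 62.3452665462²
eq1−eq2, eq1−eq3 (x²,y² cancel):
  -84.510·x − 75.988·y = 965.695806
  69.280·x + 46.278·y = -738.039948
det = -84.510·46.278 − -75.988·69.280 = 1353.494860
x = (965.695806·46.278 − -75.988·-738.039948) / 1353.494860 = -8.416514
y = (-84.510·-738.039948 − 965.695806·69.280) / 1353.494860 = -3.348110
|P − Q| = √((-8.416514 − 29.194)² + (-3.348110 − -25.033)²) = 43.414114

43.414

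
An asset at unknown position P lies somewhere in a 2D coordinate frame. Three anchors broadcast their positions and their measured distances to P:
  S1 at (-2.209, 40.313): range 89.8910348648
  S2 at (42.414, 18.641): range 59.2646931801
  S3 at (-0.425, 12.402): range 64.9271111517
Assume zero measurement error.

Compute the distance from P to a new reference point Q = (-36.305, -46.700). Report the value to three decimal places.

73.921

eq1: (x + 2.209)² + (y − 40.313)² = 89.8910348648²
eq2: (x − 42.414)² + (y − 18.641)² = 59.2646931801²
eq3: (x + 0.425)² + (y − 12.402)² = 64.9271111517²
eq2−eq1, eq2−eq3 (x²,y² cancel):
  -89.246·x + 43.344·y = -5084.510918
  -85.678·x − 12.478·y = -2695.669953
det = -89.246·-12.478 − 43.344·-85.678 = 4827.238820
x = (-5084.510918·-12.478 − 43.344·-2695.669953) / 4827.238820 = 37.347571
y = (-89.246·-2695.669953 − -5084.510918·-85.678) / 4827.238820 = -40.406736
|P − Q| = √((37.347571 − -36.305)² + (-40.406736 − -46.700)²) = 73.920947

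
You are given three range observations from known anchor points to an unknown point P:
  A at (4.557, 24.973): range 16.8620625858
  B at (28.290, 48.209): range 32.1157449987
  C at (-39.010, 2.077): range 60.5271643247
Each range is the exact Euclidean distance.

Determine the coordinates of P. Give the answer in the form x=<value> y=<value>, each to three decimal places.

x=19.572 y=17.299

eq1: (x − 4.557)² + (y − 24.973)² = 16.8620625858²
eq2: (x − 28.290)² + (y − 48.209)² = 32.1157449987²
eq3: (x + 39.010)² + (y − 2.077)² = 60.5271643247²
eq2−eq1, eq2−eq3 (x²,y² cancel):
  -47.466·x − 46.472·y = -1732.922881
  -134.600·x − 92.264·y = -4230.454296
det = -47.466·-92.264 − -46.472·-134.600 = -1875.728176
x = (-1732.922881·-92.264 − -46.472·-4230.454296) / -1875.728176 = 19.571746
y = (-47.466·-4230.454296 − -1732.922881·-134.600) / -1875.728176 = 17.299242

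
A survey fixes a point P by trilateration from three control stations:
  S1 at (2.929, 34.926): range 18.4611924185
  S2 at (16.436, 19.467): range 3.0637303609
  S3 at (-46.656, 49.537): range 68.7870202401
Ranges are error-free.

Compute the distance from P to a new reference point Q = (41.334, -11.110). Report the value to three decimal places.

eq1: (x − 2.929)² + (y − 34.926)² = 18.4611924185²
eq2: (x − 16.436)² + (y − 19.467)² = 3.0637303609²
eq3: (x + 46.656)² + (y − 49.537)² = 68.7870202401²
eq2−eq3, eq2−eq1 (x²,y² cancel):
  -126.184·x + 60.140·y = -740.677190
  -27.014·x + 30.918·y = 247.869150
det = -126.184·30.918 − 60.140·-27.014 = -2276.734952
x = (-740.677190·30.918 − 60.140·247.869150) / -2276.734952 = 16.605845
y = (-126.184·247.869150 − -740.677190·-27.014) / -2276.734952 = 22.526019
|P − Q| = √((16.605845 − 41.334)² + (22.526019 − -11.110)²) = 41.747616

41.748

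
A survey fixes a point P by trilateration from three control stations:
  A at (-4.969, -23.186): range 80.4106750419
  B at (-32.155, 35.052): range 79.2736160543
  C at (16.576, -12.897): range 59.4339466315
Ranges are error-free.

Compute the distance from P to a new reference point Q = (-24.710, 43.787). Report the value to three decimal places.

71.992

eq1: (x + 4.969)² + (y + 23.186)² = 80.4106750419²
eq2: (x + 32.155)² + (y − 35.052)² = 79.2736160543²
eq3: (x − 16.576)² + (y + 12.897)² = 59.4339466315²
eq1−eq3, eq1−eq2 (x²,y² cancel):
  43.090·x + 20.578·y = 2812.297476
  -54.372·x + 116.476·y = 1881.875630
det = 43.090·116.476 − 20.578·-54.372 = 6137.817856
x = (2812.297476·116.476 − 20.578·1881.875630) / 6137.817856 = 47.059058
y = (43.090·1881.875630 − 2812.297476·-54.372) / 6137.817856 = 38.124341
|P − Q| = √((47.059058 − -24.710)² + (38.124341 − 43.787)²) = 71.992106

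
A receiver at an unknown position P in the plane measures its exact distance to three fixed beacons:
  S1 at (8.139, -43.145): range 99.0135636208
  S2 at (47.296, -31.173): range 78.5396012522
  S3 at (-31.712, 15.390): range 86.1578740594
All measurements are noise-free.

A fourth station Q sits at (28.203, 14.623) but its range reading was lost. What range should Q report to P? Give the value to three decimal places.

38.411

eq1: (x − 8.139)² + (y + 43.145)² = 99.0135636208²
eq2: (x − 47.296)² + (y + 31.173)² = 78.5396012522²
eq3: (x + 31.712)² + (y − 15.390)² = 86.1578740594²
eq2−eq1, eq2−eq3 (x²,y² cancel):
  -78.314·x − 23.944·y = -4916.150015
  -158.016·x + 93.126·y = -3220.874799
det = -78.314·93.126 − -23.944·-158.016 = -11076.604668
x = (-4916.150015·93.126 − -23.944·-3220.874799) / -11076.604668 = 48.294764
y = (-78.314·-3220.874799 − -4916.150015·-158.016) / -11076.604668 = 47.360251
|P − Q| = √((48.294764 − 28.203)² + (47.360251 − 14.623)²) = 38.411021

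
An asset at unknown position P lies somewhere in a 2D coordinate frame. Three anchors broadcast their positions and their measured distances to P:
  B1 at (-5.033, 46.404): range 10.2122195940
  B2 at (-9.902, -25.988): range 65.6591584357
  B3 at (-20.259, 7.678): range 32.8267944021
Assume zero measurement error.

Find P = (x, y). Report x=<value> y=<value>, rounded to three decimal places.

eq1: (x + 5.033)² + (y − 46.404)² = 10.2122195940²
eq2: (x + 9.902)² + (y + 25.988)² = 65.6591584357²
eq3: (x + 20.259)² + (y − 7.678)² = 32.8267944021²
eq2−eq3, eq2−eq1 (x²,y² cancel):
  -20.714·x + 67.332·y = 2929.479673
  9.738·x + 144.784·y = 5612.072214
det = -20.714·144.784 − 67.332·9.738 = -3654.734792
x = (2929.479673·144.784 − 67.332·5612.072214) / -3654.734792 = -12.660218
y = (-20.714·5612.072214 − 2929.479673·9.738) / -3654.734792 = 39.613199

x=-12.660 y=39.613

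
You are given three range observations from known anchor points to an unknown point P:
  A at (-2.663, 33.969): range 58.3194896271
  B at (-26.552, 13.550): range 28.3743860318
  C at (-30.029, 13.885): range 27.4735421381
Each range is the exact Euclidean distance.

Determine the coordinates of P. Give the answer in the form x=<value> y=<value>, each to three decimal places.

x=-38.041 y=-12.394

eq1: (x + 2.663)² + (y − 33.969)² = 58.3194896271²
eq2: (x + 26.552)² + (y − 13.550)² = 28.3743860318²
eq3: (x + 30.029)² + (y − 13.885)² = 27.4735421381²
eq1−eq2, eq1−eq3 (x²,y² cancel):
  -47.778·x − 40.838·y = 2323.683762
  -54.732·x − 40.168·y = 2579.916889
det = -47.778·-40.168 − -40.838·-54.732 = -315.998712
x = (2323.683762·-40.168 − -40.838·2579.916889) / -315.998712 = -38.041030
y = (-47.778·2579.916889 − 2323.683762·-54.732) / -315.998712 = -12.394324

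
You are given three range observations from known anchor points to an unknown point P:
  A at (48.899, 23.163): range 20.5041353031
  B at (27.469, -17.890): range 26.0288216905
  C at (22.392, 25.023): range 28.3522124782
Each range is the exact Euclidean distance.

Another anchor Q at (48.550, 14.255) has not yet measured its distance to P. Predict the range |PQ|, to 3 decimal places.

12.418

eq1: (x − 48.899)² + (y − 23.163)² = 20.5041353031²
eq2: (x − 27.469)² + (y + 17.890)² = 26.0288216905²
eq3: (x − 22.392)² + (y − 25.023)² = 28.3522124782²
eq3−eq2, eq3−eq1 (x²,y² cancel):
  10.154·x − 85.826·y = 73.394262
  53.014·x − 3.720·y = 2183.512965
det = 10.154·-3.720 − -85.826·53.014 = 4512.206684
x = (73.394262·-3.720 − -85.826·2183.512965) / 4512.206684 = 41.471761
y = (10.154·2183.512965 − 73.394262·53.014) / 4512.206684 = 4.051336
|P − Q| = √((41.471761 − 48.550)² + (4.051336 − 14.255)²) = 12.418382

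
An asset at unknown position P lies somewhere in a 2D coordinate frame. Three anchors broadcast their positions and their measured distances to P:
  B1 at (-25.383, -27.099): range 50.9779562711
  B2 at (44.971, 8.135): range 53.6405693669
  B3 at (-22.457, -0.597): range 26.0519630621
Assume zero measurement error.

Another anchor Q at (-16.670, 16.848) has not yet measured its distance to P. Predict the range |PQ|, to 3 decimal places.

10.145

eq1: (x + 25.383)² + (y + 27.099)² = 50.9779562711²
eq2: (x − 44.971)² + (y − 8.135)² = 53.6405693669²
eq3: (x + 22.457)² + (y + 0.597)² = 26.0519630621²
eq2−eq3, eq2−eq1 (x²,y² cancel):
  -134.856·x − 17.464·y = 614.710095
  -140.708·x − 70.468·y = -431.357920
det = -134.856·-70.468 − -17.464·-140.708 = 7045.708096
x = (614.710095·-70.468 − -17.464·-431.357920) / 7045.708096 = -7.217248
y = (-134.856·-431.357920 − 614.710095·-140.708) / 7045.708096 = 20.532476
|P − Q| = √((-7.217248 − -16.670)² + (20.532476 − 16.848)²) = 10.145436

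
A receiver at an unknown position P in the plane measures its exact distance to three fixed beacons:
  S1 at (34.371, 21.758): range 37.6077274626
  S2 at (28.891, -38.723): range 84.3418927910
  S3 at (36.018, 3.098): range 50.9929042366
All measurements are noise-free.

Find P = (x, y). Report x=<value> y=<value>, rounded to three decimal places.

x=2.237 y=41.297

eq1: (x − 34.371)² + (y − 21.758)² = 37.6077274626²
eq2: (x − 28.891)² + (y + 38.723)² = 84.3418927910²
eq3: (x − 36.018)² + (y − 3.098)² = 50.9929042366²
eq2−eq3, eq2−eq1 (x²,y² cancel):
  14.254·x + 83.642·y = 3486.011915
  10.960·x + 120.962·y = 5019.829310
det = 14.254·120.962 − 83.642·10.960 = 807.476028
x = (3486.011915·120.962 − 83.642·5019.829310) / 807.476028 = 2.237107
y = (14.254·5019.829310 − 3486.011915·10.960) / 807.476028 = 41.296528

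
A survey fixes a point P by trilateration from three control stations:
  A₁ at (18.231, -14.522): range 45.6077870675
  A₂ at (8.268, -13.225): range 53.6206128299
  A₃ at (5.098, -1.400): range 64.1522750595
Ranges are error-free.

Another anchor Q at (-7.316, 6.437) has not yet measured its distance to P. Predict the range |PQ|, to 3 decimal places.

78.426

eq1: (x − 18.231)² + (y + 14.522)² = 45.6077870675²
eq2: (x − 8.268)² + (y + 13.225)² = 53.6206128299²
eq3: (x − 5.098)² + (y + 1.400)² = 64.1522750595²
eq3−eq2, eq3−eq1 (x²,y² cancel):
  6.340·x − 23.650·y = 1455.655120
  26.266·x − 26.244·y = 2550.752395
det = 6.340·-26.244 − -23.650·26.266 = 454.803940
x = (1455.655120·-26.244 − -23.650·2550.752395) / 454.803940 = 48.643117
y = (6.340·2550.752395 − 1455.655120·26.266) / 454.803940 = -48.509842
|P − Q| = √((48.643117 − -7.316)² + (-48.509842 − 6.437)²) = 78.425622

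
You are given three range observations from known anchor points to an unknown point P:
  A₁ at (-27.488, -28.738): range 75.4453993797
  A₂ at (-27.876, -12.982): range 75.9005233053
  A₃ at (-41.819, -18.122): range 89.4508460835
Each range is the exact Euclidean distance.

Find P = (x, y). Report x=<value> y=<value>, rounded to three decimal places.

eq1: (x + 27.488)² + (y + 28.738)² = 75.4453993797²
eq2: (x + 27.876)² + (y + 12.982)² = 75.9005233053²
eq3: (x + 41.819)² + (y + 18.122)² = 89.4508460835²
eq2−eq3, eq2−eq1 (x²,y² cancel):
  -27.886·x − 10.280·y = -1108.932482
  0.776·x − 31.512·y = 704.740238
det = -27.886·-31.512 − -10.280·0.776 = 886.720912
x = (-1108.932482·-31.512 − -10.280·704.740238) / 886.720912 = 47.579131
y = (-27.886·704.740238 − -1108.932482·0.776) / 886.720912 = -21.192525

x=47.579 y=-21.193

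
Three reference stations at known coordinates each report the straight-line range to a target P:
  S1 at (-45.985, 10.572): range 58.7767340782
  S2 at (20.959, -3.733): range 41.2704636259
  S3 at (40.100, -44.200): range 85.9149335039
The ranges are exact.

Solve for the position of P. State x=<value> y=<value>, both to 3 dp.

eq1: (x + 45.985)² + (y − 10.572)² = 58.7767340782²
eq2: (x − 20.959)² + (y + 3.733)² = 41.2704636259²
eq3: (x − 40.100)² + (y + 44.200)² = 85.9149335039²
eq2−eq3, eq2−eq1 (x²,y² cancel):
  38.282·x − 80.934·y = -2569.689601
  -133.888·x + 28.610·y = 21.719138
det = 38.282·28.610 − -80.934·-133.888 = -9740.843372
x = (-2569.689601·28.610 − -80.934·21.719138) / -9740.843372 = 7.367022
y = (38.282·21.719138 − -2569.689601·-133.888) / -9740.843372 = 35.235055

x=7.367 y=35.235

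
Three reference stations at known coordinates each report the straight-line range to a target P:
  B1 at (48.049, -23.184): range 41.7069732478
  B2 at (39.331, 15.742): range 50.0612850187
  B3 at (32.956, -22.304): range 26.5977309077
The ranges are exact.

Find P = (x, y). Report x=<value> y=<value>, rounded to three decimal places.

x=6.361 y=-21.929

eq1: (x − 48.049)² + (y + 23.184)² = 41.7069732478²
eq2: (x − 39.331)² + (y − 15.742)² = 50.0612850187²
eq3: (x − 32.956)² + (y + 22.304)² = 26.5977309077²
eq3−eq1, eq3−eq2 (x²,y² cancel):
  30.186·x − 1.760·y = 230.605577
  12.750·x + 76.092·y = -1587.521195
det = 30.186·76.092 − -1.760·12.750 = 2319.353112
x = (230.605577·76.092 − -1.760·-1587.521195) / 2319.353112 = 6.360913
y = (30.186·-1587.521195 − 230.605577·12.750) / 2319.353112 = -21.929018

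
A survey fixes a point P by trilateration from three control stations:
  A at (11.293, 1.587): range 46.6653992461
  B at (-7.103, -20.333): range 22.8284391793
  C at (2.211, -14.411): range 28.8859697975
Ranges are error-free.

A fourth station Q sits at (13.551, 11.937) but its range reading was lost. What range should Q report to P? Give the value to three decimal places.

57.217

eq1: (x − 11.293)² + (y − 1.587)² = 46.6653992461²
eq2: (x + 7.103)² + (y + 20.333)² = 22.8284391793²
eq3: (x − 2.211)² + (y + 14.411)² = 28.8859697975²
eq1−eq3, eq1−eq2 (x²,y² cancel):
  -18.164·x − 31.996·y = 1425.775260
  -36.792·x − 43.840·y = 1990.354931
det = -18.164·-43.840 − -31.996·-36.792 = -380.887072
x = (1425.775260·-43.840 − -31.996·1990.354931) / -380.887072 = -3.091229
y = (-18.164·1990.354931 − 1425.775260·-36.792) / -380.887072 = -42.806169
|P − Q| = √((-3.091229 − 13.551)² + (-42.806169 − 11.937)²) = 57.216941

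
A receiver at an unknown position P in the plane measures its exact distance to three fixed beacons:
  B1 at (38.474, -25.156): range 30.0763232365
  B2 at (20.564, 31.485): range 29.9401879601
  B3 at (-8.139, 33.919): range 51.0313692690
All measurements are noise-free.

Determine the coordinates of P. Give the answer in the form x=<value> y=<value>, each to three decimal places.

eq1: (x − 38.474)² + (y + 25.156)² = 30.0763232365²
eq2: (x − 20.564)² + (y − 31.485)² = 29.9401879601²
eq3: (x + 8.139)² + (y − 33.919)² = 51.0313692690²
eq2−eq1, eq2−eq3 (x²,y² cancel):
  35.820·x − 113.282·y = 690.719327
  -57.406·x + 4.868·y = -1905.227233
det = 35.820·4.868 − -113.282·-57.406 = -6328.694732
x = (690.719327·4.868 − -113.282·-1905.227233) / -6328.694732 = 33.571777
y = (35.820·-1905.227233 − 690.719327·-57.406) / -6328.694732 = 4.518121

x=33.572 y=4.518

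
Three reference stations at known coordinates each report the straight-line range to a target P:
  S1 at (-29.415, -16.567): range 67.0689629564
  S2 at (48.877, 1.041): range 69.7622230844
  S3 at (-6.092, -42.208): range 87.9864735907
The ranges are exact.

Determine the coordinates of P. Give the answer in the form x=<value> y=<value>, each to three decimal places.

x=-4.661 y=45.767

eq1: (x + 29.415)² + (y + 16.567)² = 67.0689629564²
eq2: (x − 48.877)² + (y − 1.041)² = 69.7622230844²
eq3: (x + 6.092)² + (y + 42.208)² = 87.9864735907²
eq3−eq1, eq3−eq2 (x²,y² cancel):
  -46.646·x + 51.282·y = 2564.453729
  109.938·x + 86.498·y = 3446.268847
det = -46.646·86.498 − 51.282·109.938 = -9672.626224
x = (2564.453729·86.498 − 51.282·3446.268847) / -9672.626224 = -4.661460
y = (-46.646·3446.268847 − 2564.453729·109.938) / -9672.626224 = 45.766844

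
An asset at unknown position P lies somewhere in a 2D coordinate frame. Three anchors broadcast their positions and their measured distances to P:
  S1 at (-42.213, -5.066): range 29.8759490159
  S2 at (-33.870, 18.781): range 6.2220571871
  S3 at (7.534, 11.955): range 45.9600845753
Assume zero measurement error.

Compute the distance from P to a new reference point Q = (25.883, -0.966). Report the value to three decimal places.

67.526

eq1: (x + 42.213)² + (y + 5.066)² = 29.8759490159²
eq2: (x + 33.870)² + (y − 18.781)² = 6.2220571871²
eq3: (x − 7.534)² + (y − 11.955)² = 45.9600845753²
eq2−eq1, eq2−eq3 (x²,y² cancel):
  -16.686·x − 47.694·y = -546.159470
  82.808·x − 13.652·y = -3373.835059
det = -16.686·-13.652 − -47.694·82.808 = 4177.242024
x = (-546.159470·-13.652 − -47.694·-3373.835059) / 4177.242024 = -36.736086
y = (-16.686·-3373.835059 − -546.159470·82.808) / 4177.242024 = 24.303640
|P − Q| = √((-36.736086 − 25.883)² + (24.303640 − -0.966)²) = 67.525584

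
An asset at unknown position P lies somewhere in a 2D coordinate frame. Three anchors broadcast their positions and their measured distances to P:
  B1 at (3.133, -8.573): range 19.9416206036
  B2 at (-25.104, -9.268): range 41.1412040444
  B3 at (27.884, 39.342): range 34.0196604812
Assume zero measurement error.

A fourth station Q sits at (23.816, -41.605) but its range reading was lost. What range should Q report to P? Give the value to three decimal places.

eq1: (x − 3.133)² + (y + 8.573)² = 19.9416206036²
eq2: (x + 25.104)² + (y + 9.268)² = 41.1412040444²
eq3: (x − 27.884)² + (y − 39.342)² = 34.0196604812²
eq3−eq2, eq3−eq1 (x²,y² cancel):
  -105.976·x − 97.220·y = -2144.465151
  -49.502·x − 95.830·y = -1482.329335
det = -105.976·-95.830 − -97.220·-49.502 = 5343.095640
x = (-2144.465151·-95.830 − -97.220·-1482.329335) / 5343.095640 = 11.489975
y = (-105.976·-1482.329335 − -2144.465151·-49.502) / 5343.095640 = 9.533054
|P − Q| = √((11.489975 − 23.816)² + (9.533054 − -41.605)²) = 52.602580

52.603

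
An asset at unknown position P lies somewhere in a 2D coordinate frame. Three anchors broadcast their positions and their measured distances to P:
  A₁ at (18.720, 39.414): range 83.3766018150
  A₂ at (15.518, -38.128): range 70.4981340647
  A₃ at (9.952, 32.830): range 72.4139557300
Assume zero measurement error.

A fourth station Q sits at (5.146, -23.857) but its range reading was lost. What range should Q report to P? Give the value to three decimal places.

eq1: (x − 18.720)² + (y − 39.414)² = 83.3766018150²
eq2: (x − 15.518)² + (y + 38.128)² = 70.4981340647²
eq3: (x − 9.952)² + (y − 32.830)² = 72.4139557300²
eq2−eq3, eq2−eq1 (x²,y² cancel):
  -11.132·x + 141.916·y = -791.495582
  6.404·x + 155.084·y = -1772.321736
det = -11.132·155.084 − 141.916·6.404 = -2635.225152
x = (-791.495582·155.084 − 141.916·-1772.321736) / -2635.225152 = -48.865848
y = (-11.132·-1772.321736 − -791.495582·6.404) / -2635.225152 = -9.410286
|P − Q| = √((-48.865848 − 5.146)² + (-9.410286 − -23.857)²) = 55.910529

55.911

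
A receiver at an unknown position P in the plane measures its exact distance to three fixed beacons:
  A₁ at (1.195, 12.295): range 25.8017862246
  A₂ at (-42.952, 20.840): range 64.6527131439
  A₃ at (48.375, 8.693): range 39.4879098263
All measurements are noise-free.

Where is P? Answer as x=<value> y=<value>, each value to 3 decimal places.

eq1: (x − 1.195)² + (y − 12.295)² = 25.8017862246²
eq2: (x + 42.952)² + (y − 20.840)² = 64.6527131439²
eq3: (x − 48.375)² + (y − 8.693)² = 39.4879098263²
eq1−eq2, eq1−eq3 (x²,y² cancel):
  -88.294·x + 17.090·y = -1387.656290
  94.360·x − 7.204·y = 1369.550974
det = -88.294·-7.204 − 17.090·94.360 = -976.542424
x = (-1387.656290·-7.204 − 17.090·1369.550974) / -976.542424 = 13.731047
y = (-88.294·1369.550974 − -1387.656290·94.360) / -976.542424 = -10.256711

x=13.731 y=-10.257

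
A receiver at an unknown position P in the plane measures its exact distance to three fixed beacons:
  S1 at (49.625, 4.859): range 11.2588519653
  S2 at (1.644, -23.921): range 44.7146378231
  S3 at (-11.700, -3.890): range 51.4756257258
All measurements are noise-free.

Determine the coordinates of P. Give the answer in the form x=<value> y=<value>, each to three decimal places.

x=39.655 y=-0.372

eq1: (x − 49.625)² + (y − 4.859)² = 11.2588519653²
eq2: (x − 1.644)² + (y + 23.921)² = 44.7146378231²
eq3: (x + 11.700)² + (y + 3.890)² = 51.4756257258²
eq2−eq3, eq2−eq1 (x²,y² cancel):
  -26.688·x + 40.062·y = -1073.236085
  95.962·x + 57.560·y = 3783.970617
det = -26.688·57.560 − 40.062·95.962 = -5380.590924
x = (-1073.236085·57.560 − 40.062·3783.970617) / -5380.590924 = 39.655291
y = (-26.688·3783.970617 − -1073.236085·95.962) / -5380.590924 = -0.372315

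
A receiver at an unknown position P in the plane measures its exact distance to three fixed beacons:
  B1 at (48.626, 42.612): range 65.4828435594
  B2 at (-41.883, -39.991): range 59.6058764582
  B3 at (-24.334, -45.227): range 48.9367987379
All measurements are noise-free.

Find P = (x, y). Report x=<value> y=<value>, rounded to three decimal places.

x=9.620 y=-9.986

eq1: (x − 48.626)² + (y − 42.612)² = 65.4828435594²
eq2: (x + 41.883)² + (y + 39.991)² = 59.6058764582²
eq3: (x + 24.334)² + (y + 45.227)² = 48.9367987379²
eq2−eq3, eq2−eq1 (x²,y² cancel):
  35.098·x − 10.472·y = 442.209553
  181.018·x + 165.206·y = 91.662358
det = 35.098·165.206 − -10.472·181.018 = 7694.020684
x = (442.209553·165.206 − -10.472·91.662358) / 7694.020684 = 9.619881
y = (35.098·91.662358 − 442.209553·181.018) / 7694.020684 = -9.985770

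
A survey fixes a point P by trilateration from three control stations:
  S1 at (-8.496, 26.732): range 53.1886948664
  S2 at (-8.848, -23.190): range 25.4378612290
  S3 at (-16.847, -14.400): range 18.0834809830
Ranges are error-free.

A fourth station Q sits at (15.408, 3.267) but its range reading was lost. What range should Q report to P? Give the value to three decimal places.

eq1: (x + 8.496)² + (y − 26.732)² = 53.1886948664²
eq2: (x + 8.848)² + (y + 23.190)² = 25.4378612290²
eq3: (x + 16.847)² + (y + 14.400)² = 18.0834809830²
eq2−eq1, eq2−eq3 (x²,y² cancel):
  0.704·x + 99.844·y = -2011.233842
  -15.998·x + 17.580·y = 195.190704
det = 0.704·17.580 − 99.844·-15.998 = 1609.680632
x = (-2011.233842·17.580 − 99.844·195.190704) / 1609.680632 = -34.072667
y = (0.704·195.190704 − -2011.233842·-15.998) / 1609.680632 = -19.903516
|P − Q| = √((-34.072667 − 15.408)² + (-19.903516 − 3.267)²) = 54.637068

54.637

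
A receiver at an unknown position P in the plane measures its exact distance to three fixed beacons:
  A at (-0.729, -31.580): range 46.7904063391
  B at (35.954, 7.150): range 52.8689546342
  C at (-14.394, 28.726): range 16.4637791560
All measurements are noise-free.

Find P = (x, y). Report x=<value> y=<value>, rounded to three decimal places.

x=-16.652 y=12.418

eq1: (x + 0.729)² + (y + 31.580)² = 46.7904063391²
eq2: (x − 35.954)² + (y − 7.150)² = 52.8689546342²
eq3: (x + 14.394)² + (y − 28.726)² = 16.4637791560²
eq1−eq3, eq1−eq2 (x²,y² cancel):
  -27.330·x + 120.612·y = 1952.828572
  73.366·x + 77.460·y = -259.799464
det = -27.330·77.460 − 120.612·73.366 = -10965.801792
x = (1952.828572·77.460 − 120.612·-259.799464) / -10965.801792 = -16.651863
y = (-27.330·-259.799464 − 1952.828572·73.366) / -10965.801792 = 12.417779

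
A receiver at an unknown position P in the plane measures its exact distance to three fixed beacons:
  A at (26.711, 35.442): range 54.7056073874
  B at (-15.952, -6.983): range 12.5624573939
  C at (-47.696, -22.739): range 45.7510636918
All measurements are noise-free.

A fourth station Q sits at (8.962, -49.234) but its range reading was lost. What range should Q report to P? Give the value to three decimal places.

41.249

eq1: (x − 26.711)² + (y − 35.442)² = 54.7056073874²
eq2: (x + 15.952)² + (y + 6.983)² = 12.5624573939²
eq3: (x + 47.696)² + (y + 22.739)² = 45.7510636918²
eq3−eq2, eq3−eq1 (x²,y² cancel):
  63.488·x + 31.512·y = -553.397451
  148.814·x + 116.362·y = -1721.901303
det = 63.488·116.362 − 31.512·148.814 = 2698.163888
x = (-553.397451·116.362 − 31.512·-1721.901303) / 2698.163888 = -3.755843
y = (63.488·-1721.901303 − -553.397451·148.814) / 2698.163888 = -9.994494
|P − Q| = √((-3.755843 − 8.962)² + (-9.994494 − -49.234)²) = 41.249029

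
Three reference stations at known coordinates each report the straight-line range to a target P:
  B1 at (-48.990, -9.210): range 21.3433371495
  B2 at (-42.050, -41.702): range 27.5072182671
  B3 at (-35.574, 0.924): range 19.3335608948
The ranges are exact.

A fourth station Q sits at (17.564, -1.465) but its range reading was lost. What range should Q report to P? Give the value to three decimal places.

49.445

eq1: (x + 48.990)² + (y + 9.210)² = 21.3433371495²
eq2: (x + 42.050)² + (y + 41.702)² = 27.5072182671²
eq3: (x + 35.574)² + (y − 0.924)² = 19.3335608948²
eq1−eq2, eq1−eq3 (x²,y² cancel):
  13.880·x − 64.984·y = 721.306088
  26.832·x + 20.268·y = -1136.729484
det = 13.880·20.268 − -64.984·26.832 = 2024.970528
x = (721.306088·20.268 − -64.984·-1136.729484) / 2024.970528 = -29.259585
y = (13.880·-1136.729484 − 721.306088·26.832) / 2024.970528 = -17.349334
|P − Q| = √((-29.259585 − 17.564)² + (-17.349334 − -1.465)²) = 49.444516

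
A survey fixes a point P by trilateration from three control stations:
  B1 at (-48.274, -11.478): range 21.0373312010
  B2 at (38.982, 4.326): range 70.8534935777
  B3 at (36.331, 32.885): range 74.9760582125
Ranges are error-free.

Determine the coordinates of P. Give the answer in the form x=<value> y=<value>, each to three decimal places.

eq1: (x + 48.274)² + (y + 11.478)² = 21.0373312010²
eq2: (x − 38.982)² + (y − 4.326)² = 70.8534935777²
eq3: (x − 36.331)² + (y − 32.885)² = 74.9760582125²
eq3−eq1, eq3−eq2 (x²,y² cancel):
  -169.210·x − 88.726·y = 5239.598775
  5.302·x − 57.118·y = -261.862433
det = -169.210·-57.118 − -88.726·5.302 = 10135.362032
x = (5239.598775·-57.118 − -88.726·-261.862433) / 10135.362032 = -31.820216
y = (-169.210·-261.862433 − 5239.598775·5.302) / 10135.362032 = 1.630863

x=-31.820 y=1.631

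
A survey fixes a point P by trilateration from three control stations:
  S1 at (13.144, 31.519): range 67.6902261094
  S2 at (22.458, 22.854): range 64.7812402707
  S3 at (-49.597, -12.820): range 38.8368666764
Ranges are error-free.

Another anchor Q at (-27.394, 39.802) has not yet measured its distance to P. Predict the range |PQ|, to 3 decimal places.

eq1: (x − 13.144)² + (y − 31.519)² = 67.6902261094²
eq2: (x − 22.458)² + (y − 22.854)² = 64.7812402707²
eq3: (x + 49.597)² + (y + 12.820)² = 38.8368666764²
eq3−eq2, eq3−eq1 (x²,y² cancel):
  144.110·x + 71.348·y = -4285.854607
  125.482·x + 88.678·y = -4531.667209
det = 144.110·88.678 − 71.348·125.482 = 3826.496844
x = (-4285.854607·88.678 − 71.348·-4531.667209) / 3826.496844 = -14.827040
y = (144.110·-4531.667209 − -4285.854607·125.482) / 3826.496844 = -30.121795
|P − Q| = √((-14.827040 − -27.394)² + (-30.121795 − 39.802)²) = 71.044110

71.044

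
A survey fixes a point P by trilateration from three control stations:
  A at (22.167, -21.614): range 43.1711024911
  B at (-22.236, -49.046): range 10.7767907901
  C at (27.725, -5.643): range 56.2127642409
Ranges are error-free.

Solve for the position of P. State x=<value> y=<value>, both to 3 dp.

x=-17.089 y=-39.578

eq1: (x − 22.167)² + (y + 21.614)² = 43.1711024911²
eq2: (x + 22.236)² + (y + 49.046)² = 10.7767907901²
eq3: (x − 27.725)² + (y + 5.643)² = 56.2127642409²
eq3−eq2, eq3−eq1 (x²,y² cancel):
  -99.922·x − 86.806·y = 5143.166382
  -11.116·x − 31.942·y = 1454.152584
det = -99.922·-31.942 − -86.806·-11.116 = 2226.773028
x = (5143.166382·-31.942 − -86.806·1454.152584) / 2226.773028 = -17.089237
y = (-99.922·1454.152584 − 5143.166382·-11.116) / 2226.773028 = -39.577629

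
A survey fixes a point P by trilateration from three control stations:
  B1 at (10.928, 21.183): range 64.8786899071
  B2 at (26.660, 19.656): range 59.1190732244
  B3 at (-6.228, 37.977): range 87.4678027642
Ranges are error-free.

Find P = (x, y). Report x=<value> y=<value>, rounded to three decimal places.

eq1: (x − 10.928)² + (y − 21.183)² = 64.8786899071²
eq2: (x − 26.660)² + (y − 19.656)² = 59.1190732244²
eq3: (x + 6.228)² + (y − 37.977)² = 87.4678027642²
eq1−eq2, eq1−eq3 (x²,y² cancel):
  31.464·x − 3.054·y = 1243.152848
  -34.312·x + 33.588·y = -2528.472276
det = 31.464·33.588 − -3.054·-34.312 = 952.023984
x = (1243.152848·33.588 − -3.054·-2528.472276) / 952.023984 = 35.748116
y = (31.464·-2528.472276 − 1243.152848·-34.312) / 952.023984 = -38.760359

x=35.748 y=-38.760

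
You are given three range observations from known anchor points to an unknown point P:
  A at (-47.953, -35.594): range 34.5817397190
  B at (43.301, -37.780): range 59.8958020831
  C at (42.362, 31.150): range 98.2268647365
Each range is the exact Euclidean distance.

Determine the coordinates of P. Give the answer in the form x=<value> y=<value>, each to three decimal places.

x=-15.703 y=-48.077

eq1: (x + 47.953)² + (y + 35.594)² = 34.5817397190²
eq2: (x − 43.301)² + (y + 37.780)² = 59.8958020831²
eq3: (x − 42.362)² + (y − 31.150)² = 98.2268647365²
eq1−eq3, eq1−eq2 (x²,y² cancel):
  180.630·x + 133.488·y = -9254.181735
  182.508·x − 4.372·y = -2655.728429
det = 180.630·-4.372 − 133.488·182.508 = -25152.342264
x = (-9254.181735·-4.372 − 133.488·-2655.728429) / -25152.342264 = -15.702997
y = (180.630·-2655.728429 − -9254.181735·182.508) / -25152.342264 = -48.077350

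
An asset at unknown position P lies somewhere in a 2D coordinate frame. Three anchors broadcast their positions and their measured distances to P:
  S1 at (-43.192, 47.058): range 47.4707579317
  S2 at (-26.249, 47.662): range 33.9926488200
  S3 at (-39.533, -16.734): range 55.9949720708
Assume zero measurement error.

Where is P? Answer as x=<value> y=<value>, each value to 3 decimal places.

eq1: (x + 43.192)² + (y − 47.058)² = 47.4707579317²
eq2: (x + 26.249)² + (y − 47.662)² = 33.9926488200²
eq3: (x + 39.533)² + (y + 16.734)² = 55.9949720708²
eq1−eq3, eq1−eq2 (x²,y² cancel):
  7.318·x − 127.584·y = -3119.083422
  33.886·x + 1.208·y = -21.355298
det = 7.318·1.208 − -127.584·33.886 = 4332.151568
x = (-3119.083422·1.208 − -127.584·-21.355298) / 4332.151568 = -1.498666
y = (7.318·-21.355298 − -3119.083422·33.886) / 4332.151568 = 24.361332

x=-1.499 y=24.361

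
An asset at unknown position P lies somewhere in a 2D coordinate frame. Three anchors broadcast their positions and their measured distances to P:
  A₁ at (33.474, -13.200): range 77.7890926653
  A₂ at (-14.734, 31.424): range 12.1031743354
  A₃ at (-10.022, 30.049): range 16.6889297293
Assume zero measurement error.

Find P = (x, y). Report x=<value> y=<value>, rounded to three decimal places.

eq1: (x − 33.474)² + (y + 13.200)² = 77.7890926653²
eq2: (x + 14.734)² + (y − 31.424)² = 12.1031743354²
eq3: (x + 10.022)² + (y − 30.049)² = 16.6889297293²
eq1−eq3, eq1−eq2 (x²,y² cancel):
  -86.992·x + 86.498·y = 5481.256771
  -96.416·x + 89.248·y = 5814.465965
det = -86.992·89.248 − 86.498·-96.416 = 575.929152
x = (5481.256771·89.248 − 86.498·5814.465965) / 575.929152 = -23.871812
y = (-86.992·5814.465965 − 5481.256771·-96.416) / 575.929152 = 39.360448

x=-23.872 y=39.360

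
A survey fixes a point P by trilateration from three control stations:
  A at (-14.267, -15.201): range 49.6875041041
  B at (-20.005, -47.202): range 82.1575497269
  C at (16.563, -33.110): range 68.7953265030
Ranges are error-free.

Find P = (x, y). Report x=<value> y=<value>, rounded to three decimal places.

eq1: (x + 14.267)² + (y + 15.201)² = 49.6875041041²
eq2: (x + 20.005)² + (y + 47.202)² = 82.1575497269²
eq3: (x − 16.563)² + (y + 33.110)² = 68.7953265030²
eq1−eq3, eq1−eq2 (x²,y² cancel):
  61.660·x − 35.818·y = -1327.961506
  -11.476·x − 64.002·y = -2087.403774
det = 61.660·-64.002 − -35.818·-11.476 = -4357.410688
x = (-1327.961506·-64.002 − -35.818·-2087.403774) / -4357.410688 = -2.346706
y = (61.660·-2087.403774 − -1327.961506·-11.476) / -4357.410688 = 33.035445

x=-2.347 y=33.035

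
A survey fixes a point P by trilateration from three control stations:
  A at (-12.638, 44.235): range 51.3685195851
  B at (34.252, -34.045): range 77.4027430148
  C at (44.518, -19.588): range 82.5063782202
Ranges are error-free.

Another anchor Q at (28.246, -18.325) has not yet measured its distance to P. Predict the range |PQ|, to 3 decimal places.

66.394

eq1: (x + 12.638)² + (y − 44.235)² = 51.3685195851²
eq2: (x − 34.252)² + (y + 34.045)² = 77.4027430148²
eq3: (x − 44.518)² + (y + 19.588)² = 82.5063782202²
eq3−eq1, eq3−eq2 (x²,y² cancel):
  -114.312·x + 127.646·y = 3919.489844
  -20.532·x − 28.914·y = 782.837282
det = -114.312·-28.914 − 127.646·-20.532 = 5926.044840
x = (3919.489844·-28.914 − 127.646·782.837282) / 5926.044840 = -35.985920
y = (-114.312·782.837282 − 3919.489844·-20.532) / 5926.044840 = -1.520868
|P − Q| = √((-35.985920 − 28.246)² + (-1.520868 − -18.325)²) = 66.393663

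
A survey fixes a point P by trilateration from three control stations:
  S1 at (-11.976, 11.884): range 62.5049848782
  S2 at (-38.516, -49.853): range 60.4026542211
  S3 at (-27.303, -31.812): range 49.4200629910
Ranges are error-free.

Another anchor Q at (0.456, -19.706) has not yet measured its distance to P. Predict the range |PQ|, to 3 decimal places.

eq1: (x + 11.976)² + (y − 11.884)² = 62.5049848782²
eq2: (x + 38.516)² + (y + 49.853)² = 60.4026542211²
eq3: (x + 27.303)² + (y + 31.812)² = 49.4200629910²
eq3−eq1, eq3−eq2 (x²,y² cancel):
  30.654·x + 87.392·y = -2937.333630
  -22.426·x − 36.082·y = 1005.208701
det = 30.654·-36.082 − 87.392·-22.426 = 853.795364
x = (-2937.333630·-36.082 − 87.392·1005.208701) / 853.795364 = 21.243584
y = (30.654·1005.208701 − -2937.333630·-22.426) / 853.795364 = -41.062505
|P − Q| = √((21.243584 − 0.456)² + (-41.062505 − -19.706)²) = 29.803086

29.803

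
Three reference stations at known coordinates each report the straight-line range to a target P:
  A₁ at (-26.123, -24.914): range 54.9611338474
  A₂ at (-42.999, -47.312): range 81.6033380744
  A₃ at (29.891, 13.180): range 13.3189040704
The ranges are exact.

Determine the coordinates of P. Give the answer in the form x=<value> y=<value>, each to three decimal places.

x=21.139 y=3.141

eq1: (x + 26.123)² + (y + 24.914)² = 54.9611338474²
eq2: (x + 42.999)² + (y + 47.312)² = 81.6033380744²
eq3: (x − 29.891)² + (y − 13.180)² = 13.3189040704²
eq2−eq3, eq2−eq1 (x²,y² cancel):
  145.780·x + 120.984·y = 3461.556515
  33.752·x + 44.796·y = 854.157731
det = 145.780·44.796 − 120.984·33.752 = 2446.908912
x = (3461.556515·44.796 − 120.984·854.157731) / 2446.908912 = 21.138697
y = (145.780·854.157731 − 3461.556515·33.752) / 2446.908912 = 3.140558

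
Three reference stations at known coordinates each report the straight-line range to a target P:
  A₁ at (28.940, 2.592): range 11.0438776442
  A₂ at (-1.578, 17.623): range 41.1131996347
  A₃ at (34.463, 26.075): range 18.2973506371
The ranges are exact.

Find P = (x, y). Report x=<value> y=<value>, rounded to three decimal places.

x=38.445 y=8.216

eq1: (x − 28.940)² + (y − 2.592)² = 11.0438776442²
eq2: (x + 1.578)² + (y − 17.623)² = 41.1131996347²
eq3: (x − 34.463)² + (y − 26.075)² = 18.2973506371²
eq2−eq3, eq2−eq1 (x²,y² cancel):
  72.082·x + 16.904·y = 2910.045925
  61.036·x − 30.062·y = 2099.509802
det = 72.082·-30.062 − 16.904·61.036 = -3198.681628
x = (2910.045925·-30.062 − 16.904·2099.509802) / -3198.681628 = 38.444562
y = (72.082·2099.509802 − 2910.045925·61.036) / -3198.681628 = 8.216103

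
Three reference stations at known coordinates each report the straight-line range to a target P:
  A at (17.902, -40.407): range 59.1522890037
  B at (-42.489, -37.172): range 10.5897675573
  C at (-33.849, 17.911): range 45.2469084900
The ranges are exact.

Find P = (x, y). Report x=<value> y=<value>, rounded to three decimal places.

eq1: (x − 17.902)² + (y + 40.407)² = 59.1522890037²
eq2: (x + 42.489)² + (y + 37.172)² = 10.5897675573²
eq3: (x + 33.849)² + (y − 17.911)² = 45.2469084900²
eq2−eq3, eq2−eq1 (x²,y² cancel):
  17.280·x + 110.166·y = -3655.653534
  120.782·x − 6.470·y = -4620.715569
det = 17.280·-6.470 − 110.166·120.782 = -13417.871412
x = (-3655.653534·-6.470 − 110.166·-4620.715569) / -13417.871412 = -39.700621
y = (17.280·-4620.715569 − -3655.653534·120.782) / -13417.871412 = -26.955928

x=-39.701 y=-26.956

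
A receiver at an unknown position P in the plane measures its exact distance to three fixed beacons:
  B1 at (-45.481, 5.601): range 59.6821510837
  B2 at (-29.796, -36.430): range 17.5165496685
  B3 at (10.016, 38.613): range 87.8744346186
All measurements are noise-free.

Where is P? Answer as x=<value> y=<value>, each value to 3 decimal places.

eq1: (x + 45.481)² + (y − 5.601)² = 59.6821510837²
eq2: (x + 29.796)² + (y + 36.430)² = 17.5165496685²
eq3: (x − 10.016)² + (y − 38.613)² = 87.8744346186²
eq3−eq2, eq3−eq1 (x²,y² cancel):
  -79.624·x − 150.086·y = 8038.749238
  -110.994·x − 66.024·y = 4668.565639
det = -79.624·-66.024 − -150.086·-110.994 = -11401.550508
x = (8038.749238·-66.024 − -150.086·4668.565639) / -11401.550508 = -14.904636
y = (-79.624·4668.565639 − 8038.749238·-110.994) / -11401.550508 = -45.653708

x=-14.905 y=-45.654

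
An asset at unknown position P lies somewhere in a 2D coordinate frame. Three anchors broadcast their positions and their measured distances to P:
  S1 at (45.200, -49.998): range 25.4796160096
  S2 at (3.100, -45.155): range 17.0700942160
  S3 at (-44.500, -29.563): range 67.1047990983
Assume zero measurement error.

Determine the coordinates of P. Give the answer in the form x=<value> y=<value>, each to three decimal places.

x=19.742 y=-48.955

eq1: (x − 45.200)² + (y + 49.998)² = 25.4796160096²
eq2: (x − 3.100)² + (y + 45.155)² = 17.0700942160²
eq3: (x + 44.500)² + (y + 29.563)² = 67.1047990983²
eq3−eq2, eq3−eq1 (x²,y² cancel):
  95.200·x − 31.184·y = 3406.029001
  179.400·x − 40.870·y = 5542.462265
det = 95.200·-40.870 − -31.184·179.400 = 1703.585600
x = (3406.029001·-40.870 − -31.184·5542.462265) / 1703.585600 = 19.741736
y = (95.200·5542.462265 − 3406.029001·179.400) / 1703.585600 = -48.955095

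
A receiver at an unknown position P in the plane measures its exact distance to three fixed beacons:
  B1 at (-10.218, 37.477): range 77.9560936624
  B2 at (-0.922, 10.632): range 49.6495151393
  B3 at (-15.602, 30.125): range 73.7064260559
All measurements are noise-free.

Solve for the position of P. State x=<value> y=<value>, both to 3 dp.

eq1: (x + 10.218)² + (y − 37.477)² = 77.9560936624²
eq2: (x + 0.922)² + (y − 10.632)² = 49.6495151393²
eq3: (x + 15.602)² + (y − 30.125)² = 73.7064260559²
eq1−eq2, eq1−eq3 (x²,y² cancel):
  18.592·x − 53.690·y = 2217.034641
  -10.768·x − 14.704·y = 286.520273
det = 18.592·-14.704 − -53.690·-10.768 = -851.510688
x = (2217.034641·-14.704 − -53.690·286.520273) / -851.510688 = 20.218189
y = (18.592·286.520273 − 2217.034641·-10.768) / -851.510688 = -34.292011

x=20.218 y=-34.292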